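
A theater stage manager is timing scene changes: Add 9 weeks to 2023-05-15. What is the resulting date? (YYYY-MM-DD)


Start: 2023-05-15
Weeks to add: 9
Convert to days: 9 x 7 = 63 days
Add 63 days to 2023-05-15
Result: 2023-07-17

2023-07-17


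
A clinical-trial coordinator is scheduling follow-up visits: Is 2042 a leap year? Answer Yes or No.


Year: 2042
Divisible by 4? 2042 / 4 = 510.5 -> No
Not divisible by 4, so NOT a leap year

No


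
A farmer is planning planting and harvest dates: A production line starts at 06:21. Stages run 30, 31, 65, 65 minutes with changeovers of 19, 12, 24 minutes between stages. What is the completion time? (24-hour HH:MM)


Start: 06:21 = 381 min from midnight
  after task 1 (30 min): 06:51
  after break (19 min): 07:10
  after task 2 (31 min): 07:41
  after break (12 min): 07:53
  after task 3 (65 min): 08:58
  after break (24 min): 09:22
  after task 4 (65 min): 10:27
Total elapsed: 246 minutes
End time: 10:27

10:27


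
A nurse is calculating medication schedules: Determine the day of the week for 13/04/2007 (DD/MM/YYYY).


Date: 2007-04-13
January 1, 2007 is a Monday
Day of year: 103
Offset from Jan 1: 102 days
102 mod 7 = 4
Result: Friday

Friday


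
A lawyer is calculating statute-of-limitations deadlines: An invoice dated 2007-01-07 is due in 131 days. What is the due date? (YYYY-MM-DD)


Start: 2007-01-07
Adding 131 days
Days remaining in January: 24
After January: 107 days still to add
February 2007: 28 days, 79 remaining
March 2007: 31 days, 48 remaining
April 2007: 30 days, 18 remaining
May 2007 has 31 days, need 18
Result: 2007-05-18

2007-05-18


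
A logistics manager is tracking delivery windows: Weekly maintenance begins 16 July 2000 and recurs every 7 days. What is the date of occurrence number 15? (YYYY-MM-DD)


First occurrence: 2000-07-16 (occurrence 1)
Each occurrence is 7 days after the previous.
Occurrence 15 is 14 weeks after the first.
14 weeks = 98 days
2000-07-16 + 98 days = 2000-10-22

2000-10-22


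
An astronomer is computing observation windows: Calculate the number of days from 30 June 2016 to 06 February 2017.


Start date: 2016-06-30
End date: 2017-02-06
Jun 2016: +1 days
Jul 2016: +31 days
Aug 2016: +31 days
... (6 more months)
Total: 221 days

221


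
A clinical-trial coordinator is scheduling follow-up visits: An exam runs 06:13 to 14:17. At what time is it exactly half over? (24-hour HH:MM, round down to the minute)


Start time: 06:13 = 373 minutes from midnight
End time: 14:17 = 857 minutes from midnight
Sum: 373 + 857 = 1230
Midpoint: 1230 / 2 = 615 minutes
Convert: 615 / 60 = 10 hours, 15 minutes
Result: 10:15

10:15


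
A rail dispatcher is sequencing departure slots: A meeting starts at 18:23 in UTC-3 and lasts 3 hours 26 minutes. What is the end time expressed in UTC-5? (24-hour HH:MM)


Start: 18:23 in UTC-3
Step 1 - add duration:
  minutes: 23 + 26 = 49
  hours: 18 + 3 + 0 = 21
  end in UTC-3: 21:49
Step 2 - convert UTC-3 -> UTC-5:
  offset difference: -5 - (-3) = -2 hours
  21 + (-2) = 19 -> mod 24 = 19
Result: 19:49 in UTC-5

19:49


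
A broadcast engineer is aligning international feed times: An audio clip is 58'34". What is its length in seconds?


Minutes: 58
Seconds: 34
Convert minutes to seconds: 58 x 60 = 3480
Add remaining seconds: 3480 + 34 = 3514

3514


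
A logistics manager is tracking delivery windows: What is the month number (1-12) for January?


Calendar month order:
1. January <--
2. February
January is month number 1

1


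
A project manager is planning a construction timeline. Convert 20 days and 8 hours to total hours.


Days: 20
Extra hours: 8
Hours per day: 24
Days to hours: 20 x 24 = 480
Total: 480 + 8 = 488

488


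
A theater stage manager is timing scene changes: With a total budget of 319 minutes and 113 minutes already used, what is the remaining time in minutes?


Total budget: 319 minutes
Time used: 113 minutes
Remaining: 319 - 113 = 206 minutes
Percent used: 35.4%
Percent remaining: 64.6%

206


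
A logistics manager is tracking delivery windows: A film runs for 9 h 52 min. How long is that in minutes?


Hours: 9
Minutes: 52
Convert hours to minutes: 9 x 60 = 540
Add remaining minutes: 540 + 52 = 592

592


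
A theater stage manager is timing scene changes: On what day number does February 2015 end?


Month: February
Year: 2015
2015 is not a leap year
February has 28 days
Total: 28 days

28


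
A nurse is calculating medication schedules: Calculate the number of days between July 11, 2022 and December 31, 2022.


Start: July 11, 2022
End: December 31, 2022
Days left in July: 20
August: 31
September: 30
October: 31
November: 30
... plus remaining months
Sum of remaining months: 153
Total: 20 + 153 = 173

173


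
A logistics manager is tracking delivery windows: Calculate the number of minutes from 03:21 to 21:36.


Start time: 03:21 = 201 minutes from midnight
End time: 21:36 = 1296 minutes from midnight
Difference: 1296 - 201 = 1095 minutes
That is 18 hours and 15 minutes

1095


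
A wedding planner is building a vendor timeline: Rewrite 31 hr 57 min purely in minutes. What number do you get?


Hours: 31
Extra minutes: 57
Minutes per hour: 60
Hours to minutes: 31 x 60 = 1860
Total: 1860 + 57 = 1917

1917


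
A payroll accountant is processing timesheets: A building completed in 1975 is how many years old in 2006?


Birth year: 1975
Current year: 2006
Age = current year - birth year
Age = 2006 - 1975 = 31

31


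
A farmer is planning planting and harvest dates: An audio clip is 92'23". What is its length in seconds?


Minutes: 92
Seconds: 23
Convert minutes to seconds: 92 x 60 = 5520
Add remaining seconds: 5520 + 23 = 5543

5543


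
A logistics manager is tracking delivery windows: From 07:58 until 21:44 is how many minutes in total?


Start time: 07:58 = 478 minutes from midnight
End time: 21:44 = 1304 minutes from midnight
Difference: 1304 - 478 = 826 minutes
That is 13 hours and 46 minutes

826


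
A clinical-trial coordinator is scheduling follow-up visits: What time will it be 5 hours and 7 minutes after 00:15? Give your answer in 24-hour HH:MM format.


Start time: 00:15
Adding: 5 hours 7 minutes
Minutes: 15 + 7 = 22
Hours: 0 + 5 + 0 = 5
Result: 05:22

05:22


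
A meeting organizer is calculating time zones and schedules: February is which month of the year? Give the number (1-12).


Calendar month order:
1. January
2. February <--
3. March
February is month number 2

2


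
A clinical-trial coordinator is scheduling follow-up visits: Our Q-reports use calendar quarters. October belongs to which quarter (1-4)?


Month: October (month 10)
Q1: January-March (months 1-3)
Q2: April-June (months 4-6)
Q3: July-September (months 7-9)
Q4: October-December (months 10-12)
Month 10 falls in Q4

4


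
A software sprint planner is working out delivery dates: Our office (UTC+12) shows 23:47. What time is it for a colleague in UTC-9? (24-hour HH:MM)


Local time: 23:47 at UTC+12 (offset 12h)
Target zone: UTC-9 (offset -9h)
Difference: -9 - (12) = -21 hours
Calculation: 23 + (-21) = 2
Result: 02:47

02:47


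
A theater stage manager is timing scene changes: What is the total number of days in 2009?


Year: 2009
Check leap year rules:
Divisible by 4? No
2009 is not a leap year
Days: 365

365


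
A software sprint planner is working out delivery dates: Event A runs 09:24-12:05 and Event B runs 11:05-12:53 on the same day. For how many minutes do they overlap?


Interval A: [564, 725] minutes from midnight
Interval B: [665, 773] minutes from midnight
Overlap start = max(564, 665) = 665
Overlap end = min(725, 773) = 725
Overlap = 725 - 665 = 60 minutes

60


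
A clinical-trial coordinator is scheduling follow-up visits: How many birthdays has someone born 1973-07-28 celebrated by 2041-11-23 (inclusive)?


Birth: 1973-07-28
Reference: 2041-11-23
Year difference: 2041 - 1973 = 68
Has birthday (07-28) occurred by 11-23? Yes
Age in full years: 68

68


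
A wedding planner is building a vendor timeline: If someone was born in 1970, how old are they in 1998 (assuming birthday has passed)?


Birth year: 1970
Current year: 1998
Age = current year - birth year
Age = 1998 - 1970 = 28

28


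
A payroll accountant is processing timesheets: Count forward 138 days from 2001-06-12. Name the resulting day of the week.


Start: 2001-06-12 (Tuesday)
Step 1 - find target date: add 138 days
  2001-06-12 + 138 days = 2001-10-28
Step 2 - day of week:
  138 mod 7 = 5
  Tuesday + 5 days -> Sunday
Result: Sunday (2001-10-28)

Sunday


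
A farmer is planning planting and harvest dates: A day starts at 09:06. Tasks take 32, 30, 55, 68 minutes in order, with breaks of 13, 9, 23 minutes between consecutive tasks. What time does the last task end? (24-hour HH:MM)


Start: 09:06 = 546 min from midnight
  after task 1 (32 min): 09:38
  after break (13 min): 09:51
  after task 2 (30 min): 10:21
  after break (9 min): 10:30
  after task 3 (55 min): 11:25
  after break (23 min): 11:48
  after task 4 (68 min): 12:56
Total elapsed: 230 minutes
End time: 12:56

12:56


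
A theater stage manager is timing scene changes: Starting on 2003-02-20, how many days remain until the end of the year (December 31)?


Start: February 20, 2003
End: December 31, 2003
Days left in February: 8
March: 31
April: 30
May: 31
June: 30
... plus remaining months
Sum of remaining months: 306
Total: 8 + 306 = 314

314


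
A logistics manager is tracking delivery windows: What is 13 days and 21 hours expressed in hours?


Days: 13
Extra hours: 21
Hours per day: 24
Days to hours: 13 x 24 = 312
Total: 312 + 21 = 333

333


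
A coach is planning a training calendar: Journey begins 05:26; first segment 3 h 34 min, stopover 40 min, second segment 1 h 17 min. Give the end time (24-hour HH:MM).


Depart: 05:26
Leg 1: +214 min -> 09:00
Layover: +40 min -> 09:40
Leg 2: +77 min -> 10:57
Total travel: 331 minutes = 5h 31m
Arrival: 10:57

10:57


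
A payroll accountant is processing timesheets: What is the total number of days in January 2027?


Month: January
Year: 2027
January is a 31-day month
Total: 31 days

31


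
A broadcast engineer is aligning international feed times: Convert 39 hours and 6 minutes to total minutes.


Hours: 39
Minutes: 6
Convert hours to minutes: 39 x 60 = 2340
Add remaining minutes: 2340 + 6 = 2346

2346


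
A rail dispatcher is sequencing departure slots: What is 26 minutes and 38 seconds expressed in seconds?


Minutes: 26
Extra seconds: 38
Seconds per minute: 60
Minutes to seconds: 26 x 60 = 1560
Total: 1560 + 38 = 1598

1598


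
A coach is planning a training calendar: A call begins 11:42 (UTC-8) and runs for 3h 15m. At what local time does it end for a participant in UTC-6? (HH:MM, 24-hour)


Start: 11:42 in UTC-8
Step 1 - add duration:
  minutes: 42 + 15 = 57
  hours: 11 + 3 + 0 = 14
  end in UTC-8: 14:57
Step 2 - convert UTC-8 -> UTC-6:
  offset difference: -6 - (-8) = 2 hours
  14 + (2) = 16 -> mod 24 = 16
Result: 16:57 in UTC-6

16:57


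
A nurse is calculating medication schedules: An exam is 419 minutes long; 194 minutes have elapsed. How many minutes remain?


Total budget: 419 minutes
Time used: 194 minutes
Remaining: 419 - 194 = 225 minutes
Percent used: 46.3%
Percent remaining: 53.7%

225


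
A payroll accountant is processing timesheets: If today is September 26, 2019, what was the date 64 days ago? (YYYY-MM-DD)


Start: 2019-09-26
Subtracting 64 days
Days already passed in September: 26
After going back through September: 38 more days to subtract
August 2019: 31 days, 7 remaining
July 2019 has 31 days, need 7
Result: 2019-07-24

2019-07-24


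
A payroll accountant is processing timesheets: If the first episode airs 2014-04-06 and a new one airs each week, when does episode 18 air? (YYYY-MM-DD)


First occurrence: 2014-04-06 (occurrence 1)
Each occurrence is 7 days after the previous.
Occurrence 18 is 17 weeks after the first.
17 weeks = 119 days
2014-04-06 + 119 days = 2014-08-03

2014-08-03


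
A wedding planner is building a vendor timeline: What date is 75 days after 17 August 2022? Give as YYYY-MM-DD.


Start: 2022-08-17
Adding 75 days
Days remaining in August: 14
After August: 61 days still to add
September 2022: 30 days, 31 remaining
October 2022 has 31 days, need 31
Result: 2022-10-31

2022-10-31


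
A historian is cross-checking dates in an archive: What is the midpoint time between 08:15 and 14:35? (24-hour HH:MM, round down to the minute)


Start time: 08:15 = 495 minutes from midnight
End time: 14:35 = 875 minutes from midnight
Sum: 495 + 875 = 1370
Midpoint: 1370 / 2 = 685 minutes
Convert: 685 / 60 = 11 hours, 25 minutes
Result: 11:25

11:25


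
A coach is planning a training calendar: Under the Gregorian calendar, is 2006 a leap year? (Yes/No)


Year: 2006
Divisible by 4? 2006 / 4 = 501.5 -> No
Not divisible by 4, so NOT a leap year

No


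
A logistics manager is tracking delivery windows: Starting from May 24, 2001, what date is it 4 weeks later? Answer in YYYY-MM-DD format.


Start: 2001-05-24
Weeks to add: 4
Convert to days: 4 x 7 = 28 days
Add 28 days to 2001-05-24
Result: 2001-06-21

2001-06-21


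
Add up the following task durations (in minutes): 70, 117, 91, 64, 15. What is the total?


Durations: 70, 117, 91, 64, 15
Running sum: 70
+ 117 = 187
+ 91 = 278
+ 64 = 342
+ 15 = 357
Total duration: 357 minutes
That is 5 hours and 57 minutes

357


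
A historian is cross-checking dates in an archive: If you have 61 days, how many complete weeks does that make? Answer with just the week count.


Total days: 61
Days per week: 7
Division: 61 / 7 = 8 remainder 5
Complete weeks: 8
Remaining days: 5

8


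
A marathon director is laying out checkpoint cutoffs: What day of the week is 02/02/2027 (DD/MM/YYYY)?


Date: 2027-02-02
January 1, 2027 is a Friday
Day of year: 33
Offset from Jan 1: 32 days
32 mod 7 = 4
Result: Tuesday

Tuesday


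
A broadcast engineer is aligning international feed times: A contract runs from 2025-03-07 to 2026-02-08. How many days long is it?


Start date: 2025-03-07
End date: 2026-02-08
Mar 2025: +25 days
Apr 2025: +30 days
May 2025: +31 days
... (9 more months)
Total: 338 days

338


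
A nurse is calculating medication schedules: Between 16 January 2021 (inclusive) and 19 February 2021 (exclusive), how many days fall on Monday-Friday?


Start: 2021-01-16 (Saturday)
End (exclusive): 2021-02-19 (Friday)
Total calendar days: 34
Full weeks: 34 // 7 = 4 -> 20 weekdays
Remaining 6 days starting on Saturday:
  Sat(-), Sun(-), Mon(w), Tue(w), Wed(w), Thu(w) -> 4 weekdays
Total business days: 20 + 4 = 24

24


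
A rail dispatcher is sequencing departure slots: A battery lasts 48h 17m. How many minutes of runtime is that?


Hours: 48
Extra minutes: 17
Minutes per hour: 60
Hours to minutes: 48 x 60 = 2880
Total: 2880 + 17 = 2897

2897


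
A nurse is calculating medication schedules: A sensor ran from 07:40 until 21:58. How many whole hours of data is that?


Start: 07:40
End: 21:58
Hour difference: 21 - 7 = 14 hours
Minute difference: 58 - 40 = 18 minutes
Total minutes: 858
Complete hours: 858 / 60 = 14 (remainder 18)

14


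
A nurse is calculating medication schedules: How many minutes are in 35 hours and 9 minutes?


Hours: 35
Minutes: 9
Convert hours to minutes: 35 x 60 = 2100
Add remaining minutes: 2100 + 9 = 2109

2109


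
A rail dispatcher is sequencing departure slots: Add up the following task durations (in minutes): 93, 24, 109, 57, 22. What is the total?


Durations: 93, 24, 109, 57, 22
Running sum: 93
+ 24 = 117
+ 109 = 226
+ 57 = 283
+ 22 = 305
Total duration: 305 minutes
That is 5 hours and 5 minutes

305


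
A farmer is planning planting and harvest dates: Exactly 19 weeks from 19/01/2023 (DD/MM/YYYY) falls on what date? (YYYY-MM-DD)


Start: 2023-01-19
Weeks to add: 19
Convert to days: 19 x 7 = 133 days
Add 133 days to 2023-01-19
Result: 2023-06-01

2023-06-01


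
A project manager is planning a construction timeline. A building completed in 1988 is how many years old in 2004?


Birth year: 1988
Current year: 2004
Age = current year - birth year
Age = 2004 - 1988 = 16

16


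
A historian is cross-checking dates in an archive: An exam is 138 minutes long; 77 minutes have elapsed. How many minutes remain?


Total budget: 138 minutes
Time used: 77 minutes
Remaining: 138 - 77 = 61 minutes
Percent used: 55.8%
Percent remaining: 44.2%

61


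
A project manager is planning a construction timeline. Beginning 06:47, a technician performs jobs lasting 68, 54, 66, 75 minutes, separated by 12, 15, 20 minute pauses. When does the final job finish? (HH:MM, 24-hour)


Start: 06:47 = 407 min from midnight
  after task 1 (68 min): 07:55
  after break (12 min): 08:07
  after task 2 (54 min): 09:01
  after break (15 min): 09:16
  after task 3 (66 min): 10:22
  after break (20 min): 10:42
  after task 4 (75 min): 11:57
Total elapsed: 310 minutes
End time: 11:57

11:57


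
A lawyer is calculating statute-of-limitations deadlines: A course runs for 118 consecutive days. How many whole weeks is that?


Total days: 118
Days per week: 7
Division: 118 / 7 = 16 remainder 6
Complete weeks: 16
Remaining days: 6

16


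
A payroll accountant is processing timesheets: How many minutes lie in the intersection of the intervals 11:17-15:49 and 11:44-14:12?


Interval A: [677, 949] minutes from midnight
Interval B: [704, 852] minutes from midnight
Overlap start = max(677, 704) = 704
Overlap end = min(949, 852) = 852
Overlap = 852 - 704 = 148 minutes

148


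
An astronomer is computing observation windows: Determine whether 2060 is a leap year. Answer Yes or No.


Year: 2060
Divisible by 4? 2060 / 4 = 515.0 -> Yes
Divisible by 100? 2060 / 100 = 20.6 -> No
Divisible by 4 but not 100, so it IS a leap year

Yes


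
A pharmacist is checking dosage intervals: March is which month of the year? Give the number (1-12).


Calendar month order:
2. February
3. March <--
4. April
March is month number 3

3


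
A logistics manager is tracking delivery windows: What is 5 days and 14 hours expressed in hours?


Days: 5
Extra hours: 14
Hours per day: 24
Days to hours: 5 x 24 = 120
Total: 120 + 14 = 134

134


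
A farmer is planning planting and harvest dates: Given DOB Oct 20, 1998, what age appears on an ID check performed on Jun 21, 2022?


Birth: 1998-10-20
Reference: 2022-06-21
Year difference: 2022 - 1998 = 24
Has birthday (10-20) occurred by 06-21? No
Birthday not yet reached this year -> subtract 1
Age in full years: 23

23


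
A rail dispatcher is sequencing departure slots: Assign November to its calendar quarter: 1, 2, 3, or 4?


Month: November (month 11)
Q1: January-March (months 1-3)
Q2: April-June (months 4-6)
Q3: July-September (months 7-9)
Q4: October-December (months 10-12)
Month 11 falls in Q4

4


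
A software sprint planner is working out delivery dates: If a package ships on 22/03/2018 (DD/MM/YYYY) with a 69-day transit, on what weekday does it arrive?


Start: 2018-03-22 (Thursday)
Step 1 - find target date: add 69 days
  2018-03-22 + 69 days = 2018-05-30
Step 2 - day of week:
  69 mod 7 = 6
  Thursday + 6 days -> Wednesday
Result: Wednesday (2018-05-30)

Wednesday


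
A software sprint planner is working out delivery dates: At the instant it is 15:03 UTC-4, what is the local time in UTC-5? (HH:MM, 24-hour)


Local time: 15:03 at UTC-4 (offset -4h)
Target zone: UTC-5 (offset -5h)
Difference: -5 - (-4) = -1 hours
Calculation: 15 + (-1) = 14
Result: 14:03

14:03


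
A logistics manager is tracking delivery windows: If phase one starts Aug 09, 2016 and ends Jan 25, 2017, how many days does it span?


Start date: 2016-08-09
End date: 2017-01-25
Aug 2016: +23 days
Sep 2016: +30 days
Oct 2016: +31 days
... (3 more months)
Total: 169 days

169


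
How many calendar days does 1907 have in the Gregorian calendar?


Year: 1907
Check leap year rules:
Divisible by 4? No
1907 is not a leap year
Days: 365

365


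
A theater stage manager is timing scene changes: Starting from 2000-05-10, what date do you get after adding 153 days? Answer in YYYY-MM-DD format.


Start: 2000-05-10
Adding 153 days
Days remaining in May: 21
After May: 132 days still to add
June 2000: 30 days, 102 remaining
July 2000: 31 days, 71 remaining
August 2000: 31 days, 40 remaining
September 2000: 30 days, 10 remaining
Result: 2000-10-10

2000-10-10


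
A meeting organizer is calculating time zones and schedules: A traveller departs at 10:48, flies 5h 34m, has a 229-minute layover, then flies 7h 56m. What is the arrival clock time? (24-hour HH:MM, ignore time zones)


Depart: 10:48
Leg 1: +334 min -> 16:22
Layover: +229 min -> 20:11
Leg 2: +476 min -> 04:07
Total travel: 1039 minutes = 17h 19m
Arrival: 04:07

04:07


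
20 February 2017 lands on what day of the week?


Date: 2017-02-20
January 1, 2017 is a Sunday
Day of year: 51
Offset from Jan 1: 50 days
50 mod 7 = 1
Result: Monday

Monday


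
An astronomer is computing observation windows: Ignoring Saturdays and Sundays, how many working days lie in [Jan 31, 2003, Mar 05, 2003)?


Start: 2003-01-31 (Friday)
End (exclusive): 2003-03-05 (Wednesday)
Total calendar days: 33
Full weeks: 33 // 7 = 4 -> 20 weekdays
Remaining 5 days starting on Friday:
  Fri(w), Sat(-), Sun(-), Mon(w), Tue(w) -> 3 weekdays
Total business days: 20 + 3 = 23

23


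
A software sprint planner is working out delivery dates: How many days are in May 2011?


Month: May
Year: 2011
May is a 31-day month
Total: 31 days

31


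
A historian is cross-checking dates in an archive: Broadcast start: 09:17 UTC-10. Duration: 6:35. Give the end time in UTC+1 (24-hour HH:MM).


Start: 09:17 in UTC-10
Step 1 - add duration:
  minutes: 17 + 35 = 52
  hours: 9 + 6 + 0 = 15
  end in UTC-10: 15:52
Step 2 - convert UTC-10 -> UTC+1:
  offset difference: 1 - (-10) = 11 hours
  15 + (11) = 26 -> mod 24 = 2
Result: 02:52 in UTC+1

02:52


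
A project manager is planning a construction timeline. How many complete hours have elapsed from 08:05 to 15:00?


Start: 08:05
End: 15:00
Hour difference: 15 - 8 = 7 hours
Minute difference: 0 - 5 = -5 minutes
Total minutes: 415
Complete hours: 415 / 60 = 6 (remainder 55)

6


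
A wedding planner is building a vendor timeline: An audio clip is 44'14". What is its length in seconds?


Minutes: 44
Seconds: 14
Convert minutes to seconds: 44 x 60 = 2640
Add remaining seconds: 2640 + 14 = 2654

2654


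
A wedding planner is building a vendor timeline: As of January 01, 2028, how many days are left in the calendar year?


Start: January 01, 2028
End: December 31, 2028
Days left in January: 30
February: 29
March: 31
April: 30
May: 31
... plus remaining months
Sum of remaining months: 335
Total: 30 + 335 = 365

365


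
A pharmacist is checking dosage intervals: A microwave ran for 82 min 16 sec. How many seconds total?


Minutes: 82
Extra seconds: 16
Seconds per minute: 60
Minutes to seconds: 82 x 60 = 4920
Total: 4920 + 16 = 4936

4936


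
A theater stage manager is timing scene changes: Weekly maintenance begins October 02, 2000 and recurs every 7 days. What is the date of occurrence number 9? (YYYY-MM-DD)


First occurrence: 2000-10-02 (occurrence 1)
Each occurrence is 7 days after the previous.
Occurrence 9 is 8 weeks after the first.
8 weeks = 56 days
2000-10-02 + 56 days = 2000-11-27

2000-11-27


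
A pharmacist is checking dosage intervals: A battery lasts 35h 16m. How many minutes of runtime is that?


Hours: 35
Extra minutes: 16
Minutes per hour: 60
Hours to minutes: 35 x 60 = 2100
Total: 2100 + 16 = 2116

2116


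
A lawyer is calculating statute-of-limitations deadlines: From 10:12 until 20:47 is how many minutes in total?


Start time: 10:12 = 612 minutes from midnight
End time: 20:47 = 1247 minutes from midnight
Difference: 1247 - 612 = 635 minutes
That is 10 hours and 35 minutes

635


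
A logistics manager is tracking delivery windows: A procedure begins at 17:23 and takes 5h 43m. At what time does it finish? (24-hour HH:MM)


Start time: 17:23
Adding: 5 hours 43 minutes
Minutes: 23 + 43 = 66
Minute overflow: 66 >= 60, so carry 1 hour, minutes = 6
Hours: 17 + 5 + 1 = 23
Result: 23:06

23:06


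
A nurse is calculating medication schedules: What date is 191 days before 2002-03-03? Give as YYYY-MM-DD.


Start: 2002-03-03
Subtracting 191 days
Days already passed in March: 3
After going back through March: 188 more days to subtract
February 2002: 28 days, 160 remaining
January 2002: 31 days, 129 remaining
December 2001: 31 days, 98 remaining
November 2001: 30 days, 68 remaining
Result: 2001-08-24

2001-08-24


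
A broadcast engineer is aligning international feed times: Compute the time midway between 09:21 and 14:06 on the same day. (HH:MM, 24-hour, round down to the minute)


Start time: 09:21 = 561 minutes from midnight
End time: 14:06 = 846 minutes from midnight
Sum: 561 + 846 = 1407
Midpoint: 1407 / 2 = 703 minutes
Convert: 703 / 60 = 11 hours, 43 minutes
Result: 11:43

11:43


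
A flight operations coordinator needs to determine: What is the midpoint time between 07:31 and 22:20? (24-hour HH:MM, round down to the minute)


Start time: 07:31 = 451 minutes from midnight
End time: 22:20 = 1340 minutes from midnight
Sum: 451 + 1340 = 1791
Midpoint: 1791 / 2 = 895 minutes
Convert: 895 / 60 = 14 hours, 55 minutes
Result: 14:55

14:55


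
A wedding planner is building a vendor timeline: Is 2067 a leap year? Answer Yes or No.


Year: 2067
Divisible by 4? 2067 / 4 = 516.75 -> No
Not divisible by 4, so NOT a leap year

No


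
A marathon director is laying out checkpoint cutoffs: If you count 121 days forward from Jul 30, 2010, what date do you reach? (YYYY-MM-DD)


Start: 2010-07-30
Adding 121 days
Days remaining in July: 1
After July: 120 days still to add
August 2010: 31 days, 89 remaining
September 2010: 30 days, 59 remaining
October 2010: 31 days, 28 remaining
November 2010 has 30 days, need 28
Result: 2010-11-28

2010-11-28


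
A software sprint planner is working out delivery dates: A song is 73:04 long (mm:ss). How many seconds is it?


Minutes: 73
Extra seconds: 4
Seconds per minute: 60
Minutes to seconds: 73 x 60 = 4380
Total: 4380 + 4 = 4384

4384


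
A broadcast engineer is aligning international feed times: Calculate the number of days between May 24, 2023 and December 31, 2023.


Start: May 24, 2023
End: December 31, 2023
Days left in May: 7
June: 30
July: 31
August: 31
September: 30
... plus remaining months
Sum of remaining months: 214
Total: 7 + 214 = 221

221


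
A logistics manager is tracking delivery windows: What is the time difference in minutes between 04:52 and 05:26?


Start time: 04:52 = 292 minutes from midnight
End time: 05:26 = 326 minutes from midnight
Difference: 326 - 292 = 34 minutes
That is 0 hours and 34 minutes

34


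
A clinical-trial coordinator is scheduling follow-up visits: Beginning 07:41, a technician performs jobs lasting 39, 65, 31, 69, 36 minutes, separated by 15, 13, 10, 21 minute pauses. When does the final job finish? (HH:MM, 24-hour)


Start: 07:41 = 461 min from midnight
  after task 1 (39 min): 08:20
  after break (15 min): 08:35
  after task 2 (65 min): 09:40
  after break (13 min): 09:53
  after task 3 (31 min): 10:24
  after break (10 min): 10:34
  after task 4 (69 min): 11:43
  after break (21 min): 12:04
  after task 5 (36 min): 12:40
Total elapsed: 299 minutes
End time: 12:40

12:40


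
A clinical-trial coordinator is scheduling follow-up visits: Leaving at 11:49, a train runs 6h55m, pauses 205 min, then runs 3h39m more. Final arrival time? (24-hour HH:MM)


Depart: 11:49
Leg 1: +415 min -> 18:44
Layover: +205 min -> 22:09
Leg 2: +219 min -> 01:48
Total travel: 839 minutes = 13h 59m
Arrival: 01:48

01:48


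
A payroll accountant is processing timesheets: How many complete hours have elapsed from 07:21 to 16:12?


Start: 07:21
End: 16:12
Hour difference: 16 - 7 = 9 hours
Minute difference: 12 - 21 = -9 minutes
Total minutes: 531
Complete hours: 531 / 60 = 8 (remainder 51)

8


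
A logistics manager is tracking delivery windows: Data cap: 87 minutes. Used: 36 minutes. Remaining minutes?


Total budget: 87 minutes
Time used: 36 minutes
Remaining: 87 - 36 = 51 minutes
Percent used: 41.4%
Percent remaining: 58.6%

51


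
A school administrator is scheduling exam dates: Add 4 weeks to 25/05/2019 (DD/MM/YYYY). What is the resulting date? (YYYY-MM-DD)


Start: 2019-05-25
Weeks to add: 4
Convert to days: 4 x 7 = 28 days
Add 28 days to 2019-05-25
Result: 2019-06-22

2019-06-22


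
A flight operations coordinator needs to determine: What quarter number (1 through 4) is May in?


Month: May (month 5)
Q1: January-March (months 1-3)
Q2: April-June (months 4-6)
Q3: July-September (months 7-9)
Q4: October-December (months 10-12)
Month 5 falls in Q2

2


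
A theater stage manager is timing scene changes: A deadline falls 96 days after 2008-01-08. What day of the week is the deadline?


Start: 2008-01-08 (Tuesday)
Step 1 - find target date: add 96 days
  2008-01-08 + 96 days = 2008-04-13
Step 2 - day of week:
  96 mod 7 = 5
  Tuesday + 5 days -> Sunday
Result: Sunday (2008-04-13)

Sunday


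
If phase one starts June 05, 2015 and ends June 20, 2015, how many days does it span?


Start date: 2015-06-05
End date: 2015-06-20
Jun 2015: +15 days
Total: 15 days

15


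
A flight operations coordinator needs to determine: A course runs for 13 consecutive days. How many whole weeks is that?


Total days: 13
Days per week: 7
Division: 13 / 7 = 1 remainder 6
Complete weeks: 1
Remaining days: 6

1


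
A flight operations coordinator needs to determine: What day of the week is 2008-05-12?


Date: 2008-05-12
January 1, 2008 is a Tuesday
Day of year: 133
Offset from Jan 1: 132 days
132 mod 7 = 6
Result: Monday

Monday


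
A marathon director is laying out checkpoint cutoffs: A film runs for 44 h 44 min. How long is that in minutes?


Hours: 44
Minutes: 44
Convert hours to minutes: 44 x 60 = 2640
Add remaining minutes: 2640 + 44 = 2684

2684


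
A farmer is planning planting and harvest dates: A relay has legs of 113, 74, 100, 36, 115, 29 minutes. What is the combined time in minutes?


Durations: 113, 74, 100, 36, 115, 29
Running sum: 113
+ 74 = 187
+ 100 = 287
+ 36 = 323
+ 115 = 438
+ 29 = 467
Total duration: 467 minutes
That is 7 hours and 47 minutes

467


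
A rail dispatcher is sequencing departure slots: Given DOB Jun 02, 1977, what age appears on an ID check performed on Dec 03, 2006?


Birth: 1977-06-02
Reference: 2006-12-03
Year difference: 2006 - 1977 = 29
Has birthday (06-02) occurred by 12-03? Yes
Age in full years: 29

29


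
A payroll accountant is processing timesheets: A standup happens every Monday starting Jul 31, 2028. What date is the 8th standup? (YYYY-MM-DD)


First occurrence: 2028-07-31 (occurrence 1)
Each occurrence is 7 days after the previous.
Occurrence 8 is 7 weeks after the first.
7 weeks = 49 days
2028-07-31 + 49 days = 2028-09-18

2028-09-18


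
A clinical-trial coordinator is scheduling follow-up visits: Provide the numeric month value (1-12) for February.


Calendar month order:
1. January
2. February <--
3. March
February is month number 2

2


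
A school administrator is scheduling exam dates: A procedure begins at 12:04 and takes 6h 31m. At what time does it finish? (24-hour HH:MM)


Start time: 12:04
Adding: 6 hours 31 minutes
Minutes: 4 + 31 = 35
Hours: 12 + 6 + 0 = 18
Result: 18:35

18:35


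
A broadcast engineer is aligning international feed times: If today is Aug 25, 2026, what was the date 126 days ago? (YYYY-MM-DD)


Start: 2026-08-25
Subtracting 126 days
Days already passed in August: 25
After going back through August: 101 more days to subtract
July 2026: 31 days, 70 remaining
June 2026: 30 days, 40 remaining
May 2026: 31 days, 9 remaining
April 2026 has 30 days, need 9
Result: 2026-04-21

2026-04-21


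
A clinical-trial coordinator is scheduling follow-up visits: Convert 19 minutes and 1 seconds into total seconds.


Minutes: 19
Seconds: 1
Convert minutes to seconds: 19 x 60 = 1140
Add remaining seconds: 1140 + 1 = 1141

1141


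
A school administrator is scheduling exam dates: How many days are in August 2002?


Month: August
Year: 2002
August is a 31-day month
Total: 31 days

31


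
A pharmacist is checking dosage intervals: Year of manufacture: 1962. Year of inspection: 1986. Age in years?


Birth year: 1962
Current year: 1986
Age = current year - birth year
Age = 1986 - 1962 = 24

24


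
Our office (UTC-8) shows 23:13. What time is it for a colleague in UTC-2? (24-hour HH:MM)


Local time: 23:13 at UTC-8 (offset -8h)
Target zone: UTC-2 (offset -2h)
Difference: -2 - (-8) = 6 hours
Calculation: 23 + (6) = 29
Wraparound: (29) mod 24 = 5
Result: 05:13

05:13


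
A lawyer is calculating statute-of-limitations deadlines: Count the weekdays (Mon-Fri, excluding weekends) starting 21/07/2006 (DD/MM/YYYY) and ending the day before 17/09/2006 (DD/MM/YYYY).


Start: 2006-07-21 (Friday)
End (exclusive): 2006-09-17 (Sunday)
Total calendar days: 58
Full weeks: 58 // 7 = 8 -> 40 weekdays
Remaining 2 days starting on Friday:
  Fri(w), Sat(-) -> 1 weekdays
Total business days: 40 + 1 = 41

41


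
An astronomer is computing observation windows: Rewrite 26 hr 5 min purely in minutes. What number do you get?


Hours: 26
Extra minutes: 5
Minutes per hour: 60
Hours to minutes: 26 x 60 = 1560
Total: 1560 + 5 = 1565

1565


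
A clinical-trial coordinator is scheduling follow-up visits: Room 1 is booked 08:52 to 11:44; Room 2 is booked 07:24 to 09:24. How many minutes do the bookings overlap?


Interval A: [532, 704] minutes from midnight
Interval B: [444, 564] minutes from midnight
Overlap start = max(532, 444) = 532
Overlap end = min(704, 564) = 564
Overlap = 564 - 532 = 32 minutes

32


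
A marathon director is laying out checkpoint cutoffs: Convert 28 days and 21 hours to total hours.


Days: 28
Extra hours: 21
Hours per day: 24
Days to hours: 28 x 24 = 672
Total: 672 + 21 = 693

693


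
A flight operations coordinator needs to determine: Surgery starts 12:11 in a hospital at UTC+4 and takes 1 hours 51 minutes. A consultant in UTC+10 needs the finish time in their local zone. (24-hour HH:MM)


Start: 12:11 in UTC+4
Step 1 - add duration:
  minutes: 11 + 51 = 62 (carry 1h)
  hours: 12 + 1 + 1 = 14
  end in UTC+4: 14:02
Step 2 - convert UTC+4 -> UTC+10:
  offset difference: 10 - (4) = 6 hours
  14 + (6) = 20 -> mod 24 = 20
Result: 20:02 in UTC+10

20:02


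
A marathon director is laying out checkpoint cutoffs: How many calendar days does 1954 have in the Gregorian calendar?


Year: 1954
Check leap year rules:
Divisible by 4? No
1954 is not a leap year
Days: 365

365


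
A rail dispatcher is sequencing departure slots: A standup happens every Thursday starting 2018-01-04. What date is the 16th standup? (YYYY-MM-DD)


First occurrence: 2018-01-04 (occurrence 1)
Each occurrence is 7 days after the previous.
Occurrence 16 is 15 weeks after the first.
15 weeks = 105 days
2018-01-04 + 105 days = 2018-04-19

2018-04-19


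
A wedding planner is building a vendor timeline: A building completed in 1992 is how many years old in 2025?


Birth year: 1992
Current year: 2025
Age = current year - birth year
Age = 2025 - 1992 = 33

33


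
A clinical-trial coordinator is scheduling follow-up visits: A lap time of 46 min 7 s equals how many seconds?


Minutes: 46
Seconds: 7
Convert minutes to seconds: 46 x 60 = 2760
Add remaining seconds: 2760 + 7 = 2767

2767


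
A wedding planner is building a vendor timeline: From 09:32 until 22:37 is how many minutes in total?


Start time: 09:32 = 572 minutes from midnight
End time: 22:37 = 1357 minutes from midnight
Difference: 1357 - 572 = 785 minutes
That is 13 hours and 5 minutes

785


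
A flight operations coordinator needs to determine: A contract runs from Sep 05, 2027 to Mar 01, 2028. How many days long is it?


Start date: 2027-09-05
End date: 2028-03-01
Sep 2027: +26 days
Oct 2027: +31 days
Nov 2027: +30 days
... (3 more months)
Total: 178 days

178


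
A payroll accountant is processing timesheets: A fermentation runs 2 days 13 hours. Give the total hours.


Days: 2
Extra hours: 13
Hours per day: 24
Days to hours: 2 x 24 = 48
Total: 48 + 13 = 61

61


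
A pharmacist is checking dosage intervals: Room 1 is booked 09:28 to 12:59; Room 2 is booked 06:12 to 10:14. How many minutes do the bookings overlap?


Interval A: [568, 779] minutes from midnight
Interval B: [372, 614] minutes from midnight
Overlap start = max(568, 372) = 568
Overlap end = min(779, 614) = 614
Overlap = 614 - 568 = 46 minutes

46


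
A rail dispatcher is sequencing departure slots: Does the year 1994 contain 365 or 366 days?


Year: 1994
Check leap year rules:
Divisible by 4? No
1994 is not a leap year
Days: 365

365


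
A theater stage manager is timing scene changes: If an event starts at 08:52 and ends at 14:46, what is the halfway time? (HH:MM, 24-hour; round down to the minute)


Start time: 08:52 = 532 minutes from midnight
End time: 14:46 = 886 minutes from midnight
Sum: 532 + 886 = 1418
Midpoint: 1418 / 2 = 709 minutes
Convert: 709 / 60 = 11 hours, 49 minutes
Result: 11:49

11:49


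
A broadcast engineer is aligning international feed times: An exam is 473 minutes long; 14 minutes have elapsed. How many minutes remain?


Total budget: 473 minutes
Time used: 14 minutes
Remaining: 473 - 14 = 459 minutes
Percent used: 3.0%
Percent remaining: 97.0%

459


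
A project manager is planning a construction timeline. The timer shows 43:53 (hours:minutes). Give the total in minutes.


Hours: 43
Minutes: 53
Convert hours to minutes: 43 x 60 = 2580
Add remaining minutes: 2580 + 53 = 2633

2633


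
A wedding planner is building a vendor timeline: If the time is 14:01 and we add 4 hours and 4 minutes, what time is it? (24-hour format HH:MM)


Start time: 14:01
Adding: 4 hours 4 minutes
Minutes: 1 + 4 = 5
Hours: 14 + 4 + 0 = 18
Result: 18:05

18:05


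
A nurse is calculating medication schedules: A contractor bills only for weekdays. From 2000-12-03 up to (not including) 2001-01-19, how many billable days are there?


Start: 2000-12-03 (Sunday)
End (exclusive): 2001-01-19 (Friday)
Total calendar days: 47
Full weeks: 47 // 7 = 6 -> 30 weekdays
Remaining 5 days starting on Sunday:
  Sun(-), Mon(w), Tue(w), Wed(w), Thu(w) -> 4 weekdays
Total business days: 30 + 4 = 34

34


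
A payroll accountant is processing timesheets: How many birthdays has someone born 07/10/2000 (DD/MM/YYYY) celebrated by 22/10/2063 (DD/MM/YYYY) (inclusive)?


Birth: 2000-10-07
Reference: 2063-10-22
Year difference: 2063 - 2000 = 63
Has birthday (10-07) occurred by 10-22? Yes
Age in full years: 63

63


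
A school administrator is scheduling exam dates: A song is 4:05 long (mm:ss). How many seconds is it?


Minutes: 4
Extra seconds: 5
Seconds per minute: 60
Minutes to seconds: 4 x 60 = 240
Total: 240 + 5 = 245

245


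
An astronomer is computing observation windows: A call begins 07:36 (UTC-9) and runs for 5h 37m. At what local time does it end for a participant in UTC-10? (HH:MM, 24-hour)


Start: 07:36 in UTC-9
Step 1 - add duration:
  minutes: 36 + 37 = 73 (carry 1h)
  hours: 7 + 5 + 1 = 13
  end in UTC-9: 13:13
Step 2 - convert UTC-9 -> UTC-10:
  offset difference: -10 - (-9) = -1 hours
  13 + (-1) = 12 -> mod 24 = 12
Result: 12:13 in UTC-10

12:13


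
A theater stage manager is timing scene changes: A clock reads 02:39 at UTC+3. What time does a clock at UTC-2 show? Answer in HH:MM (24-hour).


Local time: 02:39 at UTC+3 (offset 3h)
Target zone: UTC-2 (offset -2h)
Difference: -2 - (3) = -5 hours
Calculation: 2 + (-5) = -3
Wraparound: (-3) mod 24 = 21
Result: 21:39

21:39
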